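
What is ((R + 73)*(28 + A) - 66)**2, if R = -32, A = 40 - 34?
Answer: 1763584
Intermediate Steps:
A = 6
((R + 73)*(28 + A) - 66)**2 = ((-32 + 73)*(28 + 6) - 66)**2 = (41*34 - 66)**2 = (1394 - 66)**2 = 1328**2 = 1763584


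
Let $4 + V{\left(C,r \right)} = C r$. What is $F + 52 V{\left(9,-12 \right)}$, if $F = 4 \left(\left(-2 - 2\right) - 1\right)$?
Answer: $-5844$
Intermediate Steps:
$V{\left(C,r \right)} = -4 + C r$
$F = -20$ ($F = 4 \left(-4 - 1\right) = 4 \left(-5\right) = -20$)
$F + 52 V{\left(9,-12 \right)} = -20 + 52 \left(-4 + 9 \left(-12\right)\right) = -20 + 52 \left(-4 - 108\right) = -20 + 52 \left(-112\right) = -20 - 5824 = -5844$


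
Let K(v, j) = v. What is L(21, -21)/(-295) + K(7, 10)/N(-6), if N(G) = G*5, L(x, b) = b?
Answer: -287/1770 ≈ -0.16215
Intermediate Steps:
N(G) = 5*G
L(21, -21)/(-295) + K(7, 10)/N(-6) = -21/(-295) + 7/((5*(-6))) = -21*(-1/295) + 7/(-30) = 21/295 + 7*(-1/30) = 21/295 - 7/30 = -287/1770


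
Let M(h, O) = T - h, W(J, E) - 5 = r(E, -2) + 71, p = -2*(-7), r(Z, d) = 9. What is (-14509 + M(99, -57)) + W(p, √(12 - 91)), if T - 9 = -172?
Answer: -14686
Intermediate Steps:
T = -163 (T = 9 - 172 = -163)
p = 14
W(J, E) = 85 (W(J, E) = 5 + (9 + 71) = 5 + 80 = 85)
M(h, O) = -163 - h
(-14509 + M(99, -57)) + W(p, √(12 - 91)) = (-14509 + (-163 - 1*99)) + 85 = (-14509 + (-163 - 99)) + 85 = (-14509 - 262) + 85 = -14771 + 85 = -14686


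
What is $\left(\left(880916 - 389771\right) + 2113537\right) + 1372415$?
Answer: $3977097$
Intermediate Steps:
$\left(\left(880916 - 389771\right) + 2113537\right) + 1372415 = \left(491145 + 2113537\right) + 1372415 = 2604682 + 1372415 = 3977097$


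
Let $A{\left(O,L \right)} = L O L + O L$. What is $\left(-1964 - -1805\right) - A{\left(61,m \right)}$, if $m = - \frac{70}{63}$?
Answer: $- \frac{13489}{81} \approx -166.53$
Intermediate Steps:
$m = - \frac{10}{9}$ ($m = \left(-70\right) \frac{1}{63} = - \frac{10}{9} \approx -1.1111$)
$A{\left(O,L \right)} = L O + O L^{2}$ ($A{\left(O,L \right)} = O L^{2} + L O = L O + O L^{2}$)
$\left(-1964 - -1805\right) - A{\left(61,m \right)} = \left(-1964 - -1805\right) - \left(- \frac{10}{9}\right) 61 \left(1 - \frac{10}{9}\right) = \left(-1964 + 1805\right) - \left(- \frac{10}{9}\right) 61 \left(- \frac{1}{9}\right) = -159 - \frac{610}{81} = - \frac{13489}{81}$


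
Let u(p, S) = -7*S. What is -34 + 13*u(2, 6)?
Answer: -580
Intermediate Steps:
-34 + 13*u(2, 6) = -34 + 13*(-7*6) = -34 + 13*(-42) = -34 - 546 = -580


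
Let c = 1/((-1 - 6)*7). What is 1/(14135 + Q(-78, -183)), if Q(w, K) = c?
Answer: 49/692614 ≈ 7.0747e-5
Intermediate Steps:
c = -1/49 (c = 1/(-7*7) = 1/(-49) = -1/49 ≈ -0.020408)
Q(w, K) = -1/49
1/(14135 + Q(-78, -183)) = 1/(14135 - 1/49) = 1/(692614/49) = 49/692614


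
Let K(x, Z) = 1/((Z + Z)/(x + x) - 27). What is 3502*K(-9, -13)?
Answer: -15759/115 ≈ -137.03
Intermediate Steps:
K(x, Z) = 1/(-27 + Z/x) (K(x, Z) = 1/((2*Z)/((2*x)) - 27) = 1/((2*Z)*(1/(2*x)) - 27) = 1/(Z/x - 27) = 1/(-27 + Z/x))
3502*K(-9, -13) = 3502*(-9/(-13 - 27*(-9))) = 3502*(-9/(-13 + 243)) = 3502*(-9/230) = -15759/115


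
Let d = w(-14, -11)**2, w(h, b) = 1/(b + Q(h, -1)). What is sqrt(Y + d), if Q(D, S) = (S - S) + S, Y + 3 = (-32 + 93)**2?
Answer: sqrt(535393)/12 ≈ 60.975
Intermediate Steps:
Y = 3718 (Y = -3 + (-32 + 93)**2 = -3 + 61**2 = -3 + 3721 = 3718)
Q(D, S) = S (Q(D, S) = 0 + S = S)
w(h, b) = 1/(-1 + b) (w(h, b) = 1/(b - 1) = 1/(-1 + b))
d = 1/144 (d = (1/(-1 - 11))**2 = (1/(-12))**2 = (-1/12)**2 = 1/144 ≈ 0.0069444)
sqrt(Y + d) = sqrt(3718 + 1/144) = sqrt(535393/144) = sqrt(535393)/12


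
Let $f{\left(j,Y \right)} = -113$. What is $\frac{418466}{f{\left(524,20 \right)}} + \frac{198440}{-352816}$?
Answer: $- \frac{18457990497}{4983526} \approx -3703.8$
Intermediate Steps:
$\frac{418466}{f{\left(524,20 \right)}} + \frac{198440}{-352816} = \frac{418466}{-113} + \frac{198440}{-352816} = 418466 \left(- \frac{1}{113}\right) + 198440 \left(- \frac{1}{352816}\right) = - \frac{418466}{113} - \frac{24805}{44102} = - \frac{18457990497}{4983526}$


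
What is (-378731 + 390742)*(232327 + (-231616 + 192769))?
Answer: 2323888280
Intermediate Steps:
(-378731 + 390742)*(232327 + (-231616 + 192769)) = 12011*(232327 - 38847) = 12011*193480 = 2323888280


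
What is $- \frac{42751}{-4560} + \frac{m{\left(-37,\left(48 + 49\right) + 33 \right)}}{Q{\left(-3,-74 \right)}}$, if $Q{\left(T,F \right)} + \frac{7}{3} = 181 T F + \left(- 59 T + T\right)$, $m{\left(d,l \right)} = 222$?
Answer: $\frac{5178515771}{552038160} \approx 9.3807$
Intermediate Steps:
$Q{\left(T,F \right)} = - \frac{7}{3} - 58 T + 181 F T$ ($Q{\left(T,F \right)} = - \frac{7}{3} + \left(181 T F + \left(- 59 T + T\right)\right) = - \frac{7}{3} + \left(181 F T - 58 T\right) = - \frac{7}{3} + \left(- 58 T + 181 F T\right) = - \frac{7}{3} - 58 T + 181 F T$)
$- \frac{42751}{-4560} + \frac{m{\left(-37,\left(48 + 49\right) + 33 \right)}}{Q{\left(-3,-74 \right)}} = - \frac{42751}{-4560} + \frac{222}{- \frac{7}{3} - -174 + 181 \left(-74\right) \left(-3\right)} = \left(-42751\right) \left(- \frac{1}{4560}\right) + \frac{222}{- \frac{7}{3} + 174 + 40182} = \frac{42751}{4560} + \frac{222}{\frac{121061}{3}} = \frac{42751}{4560} + 222 \cdot \frac{3}{121061} = \frac{42751}{4560} + \frac{666}{121061} = \frac{5178515771}{552038160}$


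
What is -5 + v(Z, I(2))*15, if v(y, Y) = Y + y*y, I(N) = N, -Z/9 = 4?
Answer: 19465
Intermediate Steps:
Z = -36 (Z = -9*4 = -36)
v(y, Y) = Y + y**2
-5 + v(Z, I(2))*15 = -5 + (2 + (-36)**2)*15 = -5 + (2 + 1296)*15 = -5 + 1298*15 = -5 + 19470 = 19465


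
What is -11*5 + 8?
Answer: -47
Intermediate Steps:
-11*5 + 8 = -55 + 8 = -47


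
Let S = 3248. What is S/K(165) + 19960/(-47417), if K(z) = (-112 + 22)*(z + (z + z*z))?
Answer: -24826906208/58795894575 ≈ -0.42226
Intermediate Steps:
K(z) = -180*z - 90*z**2 (K(z) = -90*(z + (z + z**2)) = -90*(z**2 + 2*z) = -180*z - 90*z**2)
S/K(165) + 19960/(-47417) = 3248/((-90*165*(2 + 165))) + 19960/(-47417) = 3248/((-90*165*167)) + 19960*(-1/47417) = 3248/(-2479950) - 19960/47417 = 3248*(-1/2479950) - 19960/47417 = -1624/1239975 - 19960/47417 = -24826906208/58795894575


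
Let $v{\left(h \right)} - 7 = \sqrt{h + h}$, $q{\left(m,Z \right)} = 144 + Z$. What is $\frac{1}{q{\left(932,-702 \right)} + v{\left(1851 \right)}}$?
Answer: $- \frac{551}{299899} - \frac{\sqrt{3702}}{299899} \approx -0.0020402$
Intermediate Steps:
$v{\left(h \right)} = 7 + \sqrt{2} \sqrt{h}$ ($v{\left(h \right)} = 7 + \sqrt{h + h} = 7 + \sqrt{2 h} = 7 + \sqrt{2} \sqrt{h}$)
$\frac{1}{q{\left(932,-702 \right)} + v{\left(1851 \right)}} = \frac{1}{\left(144 - 702\right) + \left(7 + \sqrt{2} \sqrt{1851}\right)} = \frac{1}{-558 + \left(7 + \sqrt{3702}\right)} = \frac{1}{-551 + \sqrt{3702}}$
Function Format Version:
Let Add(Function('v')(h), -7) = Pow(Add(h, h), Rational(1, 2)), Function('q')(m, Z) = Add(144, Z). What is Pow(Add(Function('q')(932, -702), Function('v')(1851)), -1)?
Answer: Add(Rational(-551, 299899), Mul(Rational(-1, 299899), Pow(3702, Rational(1, 2)))) ≈ -0.0020402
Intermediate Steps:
Function('v')(h) = Add(7, Mul(Pow(2, Rational(1, 2)), Pow(h, Rational(1, 2)))) (Function('v')(h) = Add(7, Pow(Add(h, h), Rational(1, 2))) = Add(7, Pow(Mul(2, h), Rational(1, 2))) = Add(7, Mul(Pow(2, Rational(1, 2)), Pow(h, Rational(1, 2)))))
Pow(Add(Function('q')(932, -702), Function('v')(1851)), -1) = Pow(Add(Add(144, -702), Add(7, Mul(Pow(2, Rational(1, 2)), Pow(1851, Rational(1, 2))))), -1) = Pow(Add(-558, Add(7, Pow(3702, Rational(1, 2)))), -1) = Pow(Add(-551, Pow(3702, Rational(1, 2))), -1)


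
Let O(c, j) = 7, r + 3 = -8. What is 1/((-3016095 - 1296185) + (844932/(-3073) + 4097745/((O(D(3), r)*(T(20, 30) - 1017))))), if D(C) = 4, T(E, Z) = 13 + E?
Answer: -3512/15147782323 ≈ -2.3185e-7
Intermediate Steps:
r = -11 (r = -3 - 8 = -11)
1/((-3016095 - 1296185) + (844932/(-3073) + 4097745/((O(D(3), r)*(T(20, 30) - 1017))))) = 1/((-3016095 - 1296185) + (844932/(-3073) + 4097745/((7*((13 + 20) - 1017))))) = 1/(-4312280 + (844932*(-1/3073) + 4097745/((7*(33 - 1017))))) = 1/(-4312280 + (-844932/3073 + 4097745/((7*(-984))))) = 1/(-4312280 + (-844932/3073 + 4097745/(-6888))) = 1/(-4312280 + (-844932/3073 + 4097745*(-1/6888))) = 1/(-4312280 + (-844932/3073 - 33315/56)) = 1/(-4312280 - 3054963/3512) = 1/(-15147782323/3512) = -3512/15147782323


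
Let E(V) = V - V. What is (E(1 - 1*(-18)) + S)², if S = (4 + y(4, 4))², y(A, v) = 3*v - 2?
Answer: 38416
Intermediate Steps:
y(A, v) = -2 + 3*v
E(V) = 0
S = 196 (S = (4 + (-2 + 3*4))² = (4 + (-2 + 12))² = (4 + 10)² = 14² = 196)
(E(1 - 1*(-18)) + S)² = (0 + 196)² = 196² = 38416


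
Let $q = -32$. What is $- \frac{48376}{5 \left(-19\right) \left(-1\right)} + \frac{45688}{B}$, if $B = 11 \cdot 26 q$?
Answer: $- \frac{55884689}{108680} \approx -514.21$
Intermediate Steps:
$B = -9152$ ($B = 11 \cdot 26 \left(-32\right) = 286 \left(-32\right) = -9152$)
$- \frac{48376}{5 \left(-19\right) \left(-1\right)} + \frac{45688}{B} = - \frac{48376}{5 \left(-19\right) \left(-1\right)} + \frac{45688}{-9152} = - \frac{48376}{\left(-95\right) \left(-1\right)} + 45688 \left(- \frac{1}{9152}\right) = - \frac{48376}{95} - \frac{5711}{1144} = - \frac{55884689}{108680}$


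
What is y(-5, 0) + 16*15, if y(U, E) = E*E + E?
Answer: 240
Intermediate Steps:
y(U, E) = E + E² (y(U, E) = E² + E = E + E²)
y(-5, 0) + 16*15 = 0*(1 + 0) + 16*15 = 0*1 + 240 = 0 + 240 = 240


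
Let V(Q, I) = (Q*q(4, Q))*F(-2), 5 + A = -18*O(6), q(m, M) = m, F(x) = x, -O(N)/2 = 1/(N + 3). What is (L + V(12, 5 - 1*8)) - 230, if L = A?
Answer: -327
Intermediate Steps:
O(N) = -2/(3 + N) (O(N) = -2/(N + 3) = -2/(3 + N))
A = -1 (A = -5 - (-36)/(3 + 6) = -5 - (-36)/9 = -5 - 18*(-2/9) = -5 + 4 = -1)
V(Q, I) = -8*Q (V(Q, I) = (Q*4)*(-2) = (4*Q)*(-2) = -8*Q)
L = -1
(L + V(12, 5 - 1*8)) - 230 = (-1 - 8*12) - 230 = (-1 - 96) - 230 = -97 - 230 = -327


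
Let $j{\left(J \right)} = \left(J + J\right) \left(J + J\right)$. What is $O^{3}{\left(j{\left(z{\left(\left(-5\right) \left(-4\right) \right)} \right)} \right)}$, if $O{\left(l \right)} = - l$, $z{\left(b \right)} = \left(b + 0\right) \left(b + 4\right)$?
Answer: $-782757789696000000$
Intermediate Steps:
$z{\left(b \right)} = b \left(4 + b\right)$
$j{\left(J \right)} = 4 J^{2}$ ($j{\left(J \right)} = 2 J 2 J = 4 J^{2}$)
$O^{3}{\left(j{\left(z{\left(\left(-5\right) \left(-4\right) \right)} \right)} \right)} = \left(- 4 \left(\left(-5\right) \left(-4\right) \left(4 - -20\right)\right)^{2}\right)^{3} = \left(- 4 \left(20 \left(4 + 20\right)\right)^{2}\right)^{3} = \left(- 4 \left(20 \cdot 24\right)^{2}\right)^{3} = \left(- 4 \cdot 480^{2}\right)^{3} = \left(- 4 \cdot 230400\right)^{3} = \left(\left(-1\right) 921600\right)^{3} = \left(-921600\right)^{3} = -782757789696000000$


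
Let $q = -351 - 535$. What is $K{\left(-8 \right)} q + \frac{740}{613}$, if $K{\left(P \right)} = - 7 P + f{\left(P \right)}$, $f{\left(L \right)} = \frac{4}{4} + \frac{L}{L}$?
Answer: $- \frac{31500104}{613} \approx -51387.0$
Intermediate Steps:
$f{\left(L \right)} = 2$ ($f{\left(L \right)} = 4 \cdot \frac{1}{4} + 1 = 1 + 1 = 2$)
$K{\left(P \right)} = 2 - 7 P$ ($K{\left(P \right)} = - 7 P + 2 = 2 - 7 P$)
$q = -886$
$K{\left(-8 \right)} q + \frac{740}{613} = \left(2 - -56\right) \left(-886\right) + \frac{740}{613} = \left(2 + 56\right) \left(-886\right) + 740 \cdot \frac{1}{613} = 58 \left(-886\right) + \frac{740}{613} = -51388 + \frac{740}{613} = - \frac{31500104}{613}$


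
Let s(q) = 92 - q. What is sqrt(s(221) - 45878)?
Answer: I*sqrt(46007) ≈ 214.49*I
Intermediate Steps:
sqrt(s(221) - 45878) = sqrt((92 - 1*221) - 45878) = sqrt((92 - 221) - 45878) = sqrt(-129 - 45878) = sqrt(-46007) = I*sqrt(46007)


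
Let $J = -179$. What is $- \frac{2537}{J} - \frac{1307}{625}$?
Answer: $\frac{1351672}{111875} \approx 12.082$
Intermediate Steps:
$- \frac{2537}{J} - \frac{1307}{625} = - \frac{2537}{-179} - \frac{1307}{625} = \left(-2537\right) \left(- \frac{1}{179}\right) - \frac{1307}{625} = \frac{2537}{179} - \frac{1307}{625} = \frac{1351672}{111875}$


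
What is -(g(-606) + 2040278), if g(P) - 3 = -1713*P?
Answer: -3078359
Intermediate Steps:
g(P) = 3 - 1713*P
-(g(-606) + 2040278) = -((3 - 1713*(-606)) + 2040278) = -((3 + 1038078) + 2040278) = -(1038081 + 2040278) = -1*3078359 = -3078359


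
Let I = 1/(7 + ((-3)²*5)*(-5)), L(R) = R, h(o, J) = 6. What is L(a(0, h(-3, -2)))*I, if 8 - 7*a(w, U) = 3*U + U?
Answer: 8/763 ≈ 0.010485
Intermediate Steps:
a(w, U) = 8/7 - 4*U/7 (a(w, U) = 8/7 - (3*U + U)/7 = 8/7 - 4*U/7)
I = -1/218 (I = 1/(7 + (9*5)*(-5)) = 1/(7 + 45*(-5)) = 1/(7 - 225) = 1/(-218) = -1/218 ≈ -0.0045872)
L(a(0, h(-3, -2)))*I = (8/7 - 4/7*6)*(-1/218) = (8/7 - 24/7)*(-1/218) = -16/7*(-1/218) = 8/763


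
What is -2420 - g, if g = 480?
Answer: -2900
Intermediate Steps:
-2420 - g = -2420 - 1*480 = -2420 - 480 = -2900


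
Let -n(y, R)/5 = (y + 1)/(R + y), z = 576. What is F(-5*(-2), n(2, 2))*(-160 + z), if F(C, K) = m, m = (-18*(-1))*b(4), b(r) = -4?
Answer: -29952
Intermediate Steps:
n(y, R) = -5*(1 + y)/(R + y) (n(y, R) = -5*(y + 1)/(R + y) = -5*(1 + y)/(R + y))
m = -72 (m = -18*(-1)*(-4) = -3*(-6)*(-4) = 18*(-4) = -72)
F(C, K) = -72
F(-5*(-2), n(2, 2))*(-160 + z) = -72*(-160 + 576) = -72*416 = -29952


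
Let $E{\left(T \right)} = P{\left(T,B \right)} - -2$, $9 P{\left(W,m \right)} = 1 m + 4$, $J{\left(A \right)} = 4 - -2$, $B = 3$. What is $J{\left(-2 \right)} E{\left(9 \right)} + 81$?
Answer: $\frac{293}{3} \approx 97.667$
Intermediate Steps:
$J{\left(A \right)} = 6$ ($J{\left(A \right)} = 4 + 2 = 6$)
$P{\left(W,m \right)} = \frac{4}{9} + \frac{m}{9}$ ($P{\left(W,m \right)} = \frac{1 m + 4}{9} = \frac{m + 4}{9} = \frac{4 + m}{9} = \frac{4}{9} + \frac{m}{9}$)
$E{\left(T \right)} = \frac{25}{9}$ ($E{\left(T \right)} = \left(\frac{4}{9} + \frac{1}{9} \cdot 3\right) - -2 = \left(\frac{4}{9} + \frac{1}{3}\right) + 2 = \frac{7}{9} + 2 = \frac{25}{9}$)
$J{\left(-2 \right)} E{\left(9 \right)} + 81 = 6 \cdot \frac{25}{9} + 81 = \frac{50}{3} + 81 = \frac{293}{3}$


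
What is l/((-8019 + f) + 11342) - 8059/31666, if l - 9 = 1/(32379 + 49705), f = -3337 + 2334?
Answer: -755660609379/3015155455040 ≈ -0.25062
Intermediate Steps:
f = -1003
l = 738757/82084 (l = 9 + 1/(32379 + 49705) = 9 + 1/82084 = 738757/82084 ≈ 9.0000)
l/((-8019 + f) + 11342) - 8059/31666 = 738757/(82084*((-8019 - 1003) + 11342)) - 8059/31666 = 738757/(82084*(-9022 + 11342)) - 8059*1/31666 = (738757/82084)/2320 - 8059/31666 = (738757/82084)*(1/2320) - 8059/31666 = 738757/190434880 - 8059/31666 = -755660609379/3015155455040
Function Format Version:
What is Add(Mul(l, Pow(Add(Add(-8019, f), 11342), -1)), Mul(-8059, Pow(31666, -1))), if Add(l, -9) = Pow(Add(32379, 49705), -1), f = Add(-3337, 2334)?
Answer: Rational(-755660609379, 3015155455040) ≈ -0.25062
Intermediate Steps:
f = -1003
l = Rational(738757, 82084) (l = Add(9, Pow(Add(32379, 49705), -1)) = Add(9, Pow(82084, -1)) = Add(9, Rational(1, 82084)) = Rational(738757, 82084) ≈ 9.0000)
Add(Mul(l, Pow(Add(Add(-8019, f), 11342), -1)), Mul(-8059, Pow(31666, -1))) = Add(Mul(Rational(738757, 82084), Pow(Add(Add(-8019, -1003), 11342), -1)), Mul(-8059, Pow(31666, -1))) = Add(Mul(Rational(738757, 82084), Pow(Add(-9022, 11342), -1)), Mul(-8059, Rational(1, 31666))) = Add(Mul(Rational(738757, 82084), Pow(2320, -1)), Rational(-8059, 31666)) = Add(Mul(Rational(738757, 82084), Rational(1, 2320)), Rational(-8059, 31666)) = Add(Rational(738757, 190434880), Rational(-8059, 31666)) = Rational(-755660609379, 3015155455040)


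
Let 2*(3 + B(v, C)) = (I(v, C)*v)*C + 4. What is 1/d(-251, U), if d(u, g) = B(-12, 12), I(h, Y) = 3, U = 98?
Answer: -1/217 ≈ -0.0046083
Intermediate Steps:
B(v, C) = -1 + 3*C*v/2 (B(v, C) = -3 + ((3*v)*C + 4)/2 = -3 + (3*C*v + 4)/2 = -3 + (4 + 3*C*v)/2 = -3 + (2 + 3*C*v/2) = -1 + 3*C*v/2)
d(u, g) = -217 (d(u, g) = -1 + (3/2)*12*(-12) = -1 - 216 = -217)
1/d(-251, U) = 1/(-217) = -1/217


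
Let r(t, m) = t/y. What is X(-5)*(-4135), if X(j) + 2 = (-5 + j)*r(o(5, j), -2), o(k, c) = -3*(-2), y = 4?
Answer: 70295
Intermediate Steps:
o(k, c) = 6
r(t, m) = t/4
X(j) = -19/2 + 3*j/2 (X(j) = -2 + (-5 + j)*((¼)*6) = -2 + (-5 + j)*(3/2) = -2 + (-15/2 + 3*j/2) = -19/2 + 3*j/2)
X(-5)*(-4135) = (-19/2 + (3/2)*(-5))*(-4135) = (-19/2 - 15/2)*(-4135) = -17*(-4135) = 70295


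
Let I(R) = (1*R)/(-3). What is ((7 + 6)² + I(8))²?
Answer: 249001/9 ≈ 27667.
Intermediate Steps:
I(R) = -R/3 (I(R) = R*(-⅓) = -R/3)
((7 + 6)² + I(8))² = ((7 + 6)² - ⅓*8)² = (13² - 8/3)² = (169 - 8/3)² = (499/3)² = 249001/9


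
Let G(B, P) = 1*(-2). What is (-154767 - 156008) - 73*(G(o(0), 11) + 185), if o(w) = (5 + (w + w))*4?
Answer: -324134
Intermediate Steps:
o(w) = 20 + 8*w (o(w) = (5 + 2*w)*4 = 20 + 8*w)
G(B, P) = -2
(-154767 - 156008) - 73*(G(o(0), 11) + 185) = (-154767 - 156008) - 73*(-2 + 185) = -310775 - 73*183 = -310775 - 1*13359 = -310775 - 13359 = -324134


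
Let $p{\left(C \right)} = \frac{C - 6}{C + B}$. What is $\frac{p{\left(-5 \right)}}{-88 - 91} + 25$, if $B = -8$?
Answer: $\frac{58164}{2327} \approx 24.995$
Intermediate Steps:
$p{\left(C \right)} = \frac{-6 + C}{-8 + C}$ ($p{\left(C \right)} = \frac{C - 6}{C - 8} = \frac{-6 + C}{-8 + C}$)
$\frac{p{\left(-5 \right)}}{-88 - 91} + 25 = \frac{\frac{1}{-8 - 5} \left(-6 - 5\right)}{-88 - 91} + 25 = \frac{\frac{1}{-13} \left(-11\right)}{-88 - 91} + 25 = \frac{\left(- \frac{1}{13}\right) \left(-11\right)}{-88 - 91} + 25 = \frac{11}{13 \left(-179\right)} + 25 = \frac{11}{13} \left(- \frac{1}{179}\right) + 25 = - \frac{11}{2327} + 25 = \frac{58164}{2327}$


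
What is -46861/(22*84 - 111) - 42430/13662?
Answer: -39661994/1318383 ≈ -30.084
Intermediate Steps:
-46861/(22*84 - 111) - 42430/13662 = -46861/(1848 - 111) - 42430*1/13662 = -46861/1737 - 21215/6831 = -39661994/1318383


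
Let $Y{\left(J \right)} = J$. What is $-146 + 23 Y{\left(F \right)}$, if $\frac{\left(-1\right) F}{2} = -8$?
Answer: $222$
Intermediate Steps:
$F = 16$ ($F = \left(-2\right) \left(-8\right) = 16$)
$-146 + 23 Y{\left(F \right)} = -146 + 23 \cdot 16 = -146 + 368 = 222$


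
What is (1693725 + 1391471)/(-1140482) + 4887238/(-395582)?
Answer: -1698563743197/112788537631 ≈ -15.060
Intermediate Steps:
(1693725 + 1391471)/(-1140482) + 4887238/(-395582) = 3085196*(-1/1140482) + 4887238*(-1/395582) = -1542598/570241 - 2443619/197791 = -1698563743197/112788537631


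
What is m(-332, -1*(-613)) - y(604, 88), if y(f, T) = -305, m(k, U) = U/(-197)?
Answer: 59472/197 ≈ 301.89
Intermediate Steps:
m(k, U) = -U/197 (m(k, U) = U*(-1/197) = -U/197)
m(-332, -1*(-613)) - y(604, 88) = -(-1)*(-613)/197 - 1*(-305) = -1/197*613 + 305 = -613/197 + 305 = 59472/197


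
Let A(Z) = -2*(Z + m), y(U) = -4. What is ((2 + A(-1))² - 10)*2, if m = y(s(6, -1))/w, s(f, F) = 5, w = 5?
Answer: 1068/25 ≈ 42.720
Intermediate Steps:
m = -⅘ (m = -4/5 = -4*⅕ = -⅘ ≈ -0.80000)
A(Z) = 8/5 - 2*Z (A(Z) = -2*(Z - ⅘) = -2*(-⅘ + Z) = 8/5 - 2*Z)
((2 + A(-1))² - 10)*2 = ((2 + (8/5 - 2*(-1)))² - 10)*2 = ((2 + (8/5 + 2))² - 10)*2 = ((2 + 18/5)² - 10)*2 = ((28/5)² - 10)*2 = (784/25 - 10)*2 = (534/25)*2 = 1068/25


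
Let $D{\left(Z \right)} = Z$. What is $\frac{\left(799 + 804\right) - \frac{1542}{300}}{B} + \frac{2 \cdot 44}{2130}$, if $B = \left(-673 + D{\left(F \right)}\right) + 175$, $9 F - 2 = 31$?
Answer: $- \frac{50399107}{15793950} \approx -3.191$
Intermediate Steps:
$F = \frac{11}{3}$ ($F = \frac{2}{9} + \frac{1}{9} \cdot 31 = \frac{2}{9} + \frac{31}{9} = \frac{11}{3} \approx 3.6667$)
$B = - \frac{1483}{3}$ ($B = \left(-673 + \frac{11}{3}\right) + 175 = - \frac{2008}{3} + 175 = - \frac{1483}{3} \approx -494.33$)
$\frac{\left(799 + 804\right) - \frac{1542}{300}}{B} + \frac{2 \cdot 44}{2130} = \frac{\left(799 + 804\right) - \frac{1542}{300}}{- \frac{1483}{3}} + \frac{2 \cdot 44}{2130} = \left(1603 - \frac{257}{50}\right) \left(- \frac{3}{1483}\right) + 88 \cdot \frac{1}{2130} = \left(1603 - \frac{257}{50}\right) \left(- \frac{3}{1483}\right) + \frac{44}{1065} = \frac{79893}{50} \left(- \frac{3}{1483}\right) + \frac{44}{1065} = - \frac{239679}{74150} + \frac{44}{1065} = - \frac{50399107}{15793950}$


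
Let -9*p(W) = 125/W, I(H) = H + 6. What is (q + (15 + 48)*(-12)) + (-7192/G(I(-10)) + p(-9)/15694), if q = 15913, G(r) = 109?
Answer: 2091046617719/138562326 ≈ 15091.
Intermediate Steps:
I(H) = 6 + H
p(W) = -125/(9*W)
(q + (15 + 48)*(-12)) + (-7192/G(I(-10)) + p(-9)/15694) = (15913 + (15 + 48)*(-12)) + (-7192/109 - 125/9/(-9)/15694) = (15913 + 63*(-12)) + (-7192*1/109 - 125/9*(-⅑)*(1/15694)) = (15913 - 756) + (-7192/109 + (125/81)*(1/15694)) = 15157 + (-7192/109 + 125/1271214) = 15157 - 9142557463/138562326 = 2091046617719/138562326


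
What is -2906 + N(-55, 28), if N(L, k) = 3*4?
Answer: -2894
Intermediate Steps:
N(L, k) = 12
-2906 + N(-55, 28) = -2906 + 12 = -2894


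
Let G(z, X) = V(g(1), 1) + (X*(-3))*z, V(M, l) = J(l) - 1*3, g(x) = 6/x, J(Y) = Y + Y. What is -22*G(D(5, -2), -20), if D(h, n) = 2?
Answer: -2618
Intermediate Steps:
J(Y) = 2*Y
V(M, l) = -3 + 2*l (V(M, l) = 2*l - 1*3 = 2*l - 3 = -3 + 2*l)
G(z, X) = -1 - 3*X*z (G(z, X) = (-3 + 2*1) + (X*(-3))*z = (-3 + 2) + (-3*X)*z = -1 - 3*X*z)
-22*G(D(5, -2), -20) = -22*(-1 - 3*(-20)*2) = -22*(-1 + 120) = -22*119 = -2618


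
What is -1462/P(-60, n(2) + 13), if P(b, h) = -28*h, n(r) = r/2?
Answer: 731/196 ≈ 3.7296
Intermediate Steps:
n(r) = r/2 (n(r) = r*(1/2) = r/2)
-1462/P(-60, n(2) + 13) = -1462*(-1/(28*((1/2)*2 + 13))) = -1462*(-1/(28*(1 + 13))) = -1462/((-28*14)) = -1462/(-392) = -1462*(-1/392) = 731/196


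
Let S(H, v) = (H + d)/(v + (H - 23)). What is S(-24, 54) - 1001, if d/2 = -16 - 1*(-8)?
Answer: -7047/7 ≈ -1006.7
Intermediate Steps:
d = -16 (d = 2*(-16 - 1*(-8)) = 2*(-16 + 8) = 2*(-8) = -16)
S(H, v) = (-16 + H)/(-23 + H + v) (S(H, v) = (H - 16)/(v + (H - 23)) = (-16 + H)/(v + (-23 + H)) = (-16 + H)/(-23 + H + v))
S(-24, 54) - 1001 = (-16 - 24)/(-23 - 24 + 54) - 1001 = -40/7 - 1001 = -7047/7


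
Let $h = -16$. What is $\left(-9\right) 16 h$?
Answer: $2304$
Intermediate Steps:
$\left(-9\right) 16 h = \left(-9\right) 16 \left(-16\right) = \left(-144\right) \left(-16\right) = 2304$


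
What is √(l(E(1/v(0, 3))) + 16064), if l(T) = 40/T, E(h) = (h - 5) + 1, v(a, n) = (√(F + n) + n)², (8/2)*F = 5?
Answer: √(834798 + 192648*√17)/(2*√(13 + 3*√17)) ≈ 126.70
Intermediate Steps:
F = 5/4 (F = (¼)*5 = 5/4 ≈ 1.2500)
v(a, n) = (n + √(5/4 + n))² (v(a, n) = (√(5/4 + n) + n)² = (n + √(5/4 + n))²)
E(h) = -4 + h (E(h) = (-5 + h) + 1 = -4 + h)
√(l(E(1/v(0, 3))) + 16064) = √(40/(-4 + 1/((√(5 + 4*3) + 2*3)²/4)) + 16064) = √(40/(-4 + 1/((√(5 + 12) + 6)²/4)) + 16064) = √(40/(-4 + 1/((√17 + 6)²/4)) + 16064) = √(40/(-4 + 1/((6 + √17)²/4)) + 16064) = √(40/(-4 + 4/(6 + √17)²) + 16064) = √(16064 + 40/(-4 + 4/(6 + √17)²))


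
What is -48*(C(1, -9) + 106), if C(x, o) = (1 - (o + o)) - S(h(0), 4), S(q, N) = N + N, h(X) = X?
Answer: -5616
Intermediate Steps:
S(q, N) = 2*N
C(x, o) = -7 - 2*o (C(x, o) = (1 - (o + o)) - 2*4 = (1 - 2*o) - 1*8 = (1 - 2*o) - 8 = -7 - 2*o)
-48*(C(1, -9) + 106) = -48*((-7 - 2*(-9)) + 106) = -48*((-7 + 18) + 106) = -48*(11 + 106) = -48*117 = -5616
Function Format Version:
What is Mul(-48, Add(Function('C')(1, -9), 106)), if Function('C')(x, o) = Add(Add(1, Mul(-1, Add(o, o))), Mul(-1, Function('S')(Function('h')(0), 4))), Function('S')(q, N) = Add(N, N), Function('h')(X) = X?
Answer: -5616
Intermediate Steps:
Function('S')(q, N) = Mul(2, N)
Function('C')(x, o) = Add(-7, Mul(-2, o)) (Function('C')(x, o) = Add(Add(1, Mul(-1, Add(o, o))), Mul(-1, Mul(2, 4))) = Add(Add(1, Mul(-1, Mul(2, o))), Mul(-1, 8)) = Add(Add(1, Mul(-2, o)), -8) = Add(-7, Mul(-2, o)))
Mul(-48, Add(Function('C')(1, -9), 106)) = Mul(-48, Add(Add(-7, Mul(-2, -9)), 106)) = Mul(-48, Add(Add(-7, 18), 106)) = Mul(-48, Add(11, 106)) = Mul(-48, 117) = -5616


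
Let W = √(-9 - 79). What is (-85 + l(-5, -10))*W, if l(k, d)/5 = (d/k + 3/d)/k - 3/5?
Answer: -897*I*√22/5 ≈ -841.46*I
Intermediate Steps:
W = 2*I*√22 (W = √(-88) = 2*I*√22 ≈ 9.3808*I)
l(k, d) = -3 + 5*(3/d + d/k)/k (l(k, d) = 5*((d/k + 3/d)/k - 3/5) = 5*((3/d + d/k)/k - 3*⅕) = 5*((3/d + d/k)/k - ⅗) = 5*(-⅗ + (3/d + d/k)/k) = -3 + 5*(3/d + d/k)/k)
(-85 + l(-5, -10))*W = (-85 + (-3 + 5*(-10)/(-5)² + 15/(-10*(-5))))*(2*I*√22) = (-85 + (-3 + 5*(-10)*(1/25) + 15*(-⅒)*(-⅕)))*(2*I*√22) = (-85 + (-3 - 2 + 3/10))*(2*I*√22) = (-85 - 47/10)*(2*I*√22) = -897*I*√22/5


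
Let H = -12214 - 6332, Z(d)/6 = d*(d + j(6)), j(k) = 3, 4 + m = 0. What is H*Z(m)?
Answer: -445104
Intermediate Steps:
m = -4 (m = -4 + 0 = -4)
Z(d) = 6*d*(3 + d) (Z(d) = 6*(d*(d + 3)) = 6*(d*(3 + d)) = 6*d*(3 + d))
H = -18546
H*Z(m) = -111276*(-4)*(3 - 4) = -111276*(-4)*(-1) = -18546*24 = -445104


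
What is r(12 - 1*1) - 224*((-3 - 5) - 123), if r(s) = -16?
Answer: 29328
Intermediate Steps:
r(12 - 1*1) - 224*((-3 - 5) - 123) = -16 - 224*((-3 - 5) - 123) = -16 - 224*(-8 - 123) = -16 - 224*(-131) = -16 + 29344 = 29328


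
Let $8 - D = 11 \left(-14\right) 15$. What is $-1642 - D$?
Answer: $-3960$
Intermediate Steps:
$D = 2318$ ($D = 8 - 11 \left(-14\right) 15 = 8 - \left(-154\right) 15 = 8 - -2310 = 8 + 2310 = 2318$)
$-1642 - D = -1642 - 2318 = -3960$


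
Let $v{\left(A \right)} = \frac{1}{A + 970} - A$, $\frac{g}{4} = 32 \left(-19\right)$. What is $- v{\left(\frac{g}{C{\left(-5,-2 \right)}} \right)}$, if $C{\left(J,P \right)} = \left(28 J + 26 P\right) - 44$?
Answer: $\frac{35162023}{3412442} \approx 10.304$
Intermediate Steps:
$C{\left(J,P \right)} = -44 + 26 P + 28 J$ ($C{\left(J,P \right)} = \left(26 P + 28 J\right) - 44 = -44 + 26 P + 28 J$)
$g = -2432$ ($g = 4 \cdot 32 \left(-19\right) = 4 \left(-608\right) = -2432$)
$v{\left(A \right)} = \frac{1}{970 + A} - A$
$- v{\left(\frac{g}{C{\left(-5,-2 \right)}} \right)} = - \frac{1 - \left(- \frac{2432}{-44 + 26 \left(-2\right) + 28 \left(-5\right)}\right)^{2} - 970 \left(- \frac{2432}{-44 + 26 \left(-2\right) + 28 \left(-5\right)}\right)}{970 - \frac{2432}{-44 + 26 \left(-2\right) + 28 \left(-5\right)}} = - \frac{1 - \left(- \frac{2432}{-44 - 52 - 140}\right)^{2} - 970 \left(- \frac{2432}{-44 - 52 - 140}\right)}{970 - \frac{2432}{-44 - 52 - 140}} = - \frac{1 - \left(- \frac{2432}{-236}\right)^{2} - 970 \left(- \frac{2432}{-236}\right)}{970 - \frac{2432}{-236}} = - \frac{1 - \left(\left(-2432\right) \left(- \frac{1}{236}\right)\right)^{2} - 970 \left(\left(-2432\right) \left(- \frac{1}{236}\right)\right)}{970 - - \frac{608}{59}} = - \frac{1 - \left(\frac{608}{59}\right)^{2} - \frac{589760}{59}}{970 + \frac{608}{59}} = - \frac{1 - \frac{369664}{3481} - \frac{589760}{59}}{\frac{57838}{59}} = - \frac{59 \left(1 - \frac{369664}{3481} - \frac{589760}{59}\right)}{57838} = - \frac{59 \left(-35162023\right)}{57838 \cdot 3481} = \left(-1\right) \left(- \frac{35162023}{3412442}\right) = \frac{35162023}{3412442}$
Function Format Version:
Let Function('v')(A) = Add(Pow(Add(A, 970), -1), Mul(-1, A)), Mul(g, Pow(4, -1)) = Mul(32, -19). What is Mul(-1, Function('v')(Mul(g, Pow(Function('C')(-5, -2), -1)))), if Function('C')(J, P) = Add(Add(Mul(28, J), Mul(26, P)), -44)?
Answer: Rational(35162023, 3412442) ≈ 10.304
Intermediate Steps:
Function('C')(J, P) = Add(-44, Mul(26, P), Mul(28, J)) (Function('C')(J, P) = Add(Add(Mul(26, P), Mul(28, J)), -44) = Add(-44, Mul(26, P), Mul(28, J)))
g = -2432 (g = Mul(4, Mul(32, -19)) = Mul(4, -608) = -2432)
Function('v')(A) = Add(Pow(Add(970, A), -1), Mul(-1, A))
Mul(-1, Function('v')(Mul(g, Pow(Function('C')(-5, -2), -1)))) = Mul(-1, Mul(Pow(Add(970, Mul(-2432, Pow(Add(-44, Mul(26, -2), Mul(28, -5)), -1))), -1), Add(1, Mul(-1, Pow(Mul(-2432, Pow(Add(-44, Mul(26, -2), Mul(28, -5)), -1)), 2)), Mul(-970, Mul(-2432, Pow(Add(-44, Mul(26, -2), Mul(28, -5)), -1)))))) = Mul(-1, Mul(Pow(Add(970, Mul(-2432, Pow(Add(-44, -52, -140), -1))), -1), Add(1, Mul(-1, Pow(Mul(-2432, Pow(Add(-44, -52, -140), -1)), 2)), Mul(-970, Mul(-2432, Pow(Add(-44, -52, -140), -1)))))) = Mul(-1, Mul(Pow(Add(970, Mul(-2432, Pow(-236, -1))), -1), Add(1, Mul(-1, Pow(Mul(-2432, Pow(-236, -1)), 2)), Mul(-970, Mul(-2432, Pow(-236, -1)))))) = Mul(-1, Mul(Pow(Add(970, Mul(-2432, Rational(-1, 236))), -1), Add(1, Mul(-1, Pow(Mul(-2432, Rational(-1, 236)), 2)), Mul(-970, Mul(-2432, Rational(-1, 236)))))) = Mul(-1, Mul(Pow(Add(970, Rational(608, 59)), -1), Add(1, Mul(-1, Pow(Rational(608, 59), 2)), Mul(-970, Rational(608, 59))))) = Mul(-1, Mul(Pow(Rational(57838, 59), -1), Add(1, Mul(-1, Rational(369664, 3481)), Rational(-589760, 59)))) = Mul(-1, Mul(Rational(59, 57838), Add(1, Rational(-369664, 3481), Rational(-589760, 59)))) = Mul(-1, Mul(Rational(59, 57838), Rational(-35162023, 3481))) = Mul(-1, Rational(-35162023, 3412442)) = Rational(35162023, 3412442)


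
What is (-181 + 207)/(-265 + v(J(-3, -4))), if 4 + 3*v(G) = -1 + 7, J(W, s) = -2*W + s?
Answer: -6/61 ≈ -0.098361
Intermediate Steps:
J(W, s) = s - 2*W
v(G) = 2/3 (v(G) = -4/3 + (-1 + 7)/3 = -4/3 + (1/3)*6 = -4/3 + 2 = 2/3)
(-181 + 207)/(-265 + v(J(-3, -4))) = (-181 + 207)/(-265 + 2/3) = 26/(-793/3) = 26*(-3/793) = -6/61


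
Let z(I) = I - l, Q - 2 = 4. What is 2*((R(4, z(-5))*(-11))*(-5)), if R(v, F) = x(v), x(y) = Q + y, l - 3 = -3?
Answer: 1100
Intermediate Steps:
l = 0 (l = 3 - 3 = 0)
Q = 6 (Q = 2 + 4 = 6)
z(I) = I (z(I) = I - 1*0 = I + 0 = I)
x(y) = 6 + y
R(v, F) = 6 + v
2*((R(4, z(-5))*(-11))*(-5)) = 2*(((6 + 4)*(-11))*(-5)) = 2*((10*(-11))*(-5)) = 2*(-110*(-5)) = 2*550 = 1100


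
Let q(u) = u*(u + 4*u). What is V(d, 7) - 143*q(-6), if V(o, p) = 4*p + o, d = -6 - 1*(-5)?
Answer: -25713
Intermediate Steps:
d = -1 (d = -6 + 5 = -1)
q(u) = 5*u² (q(u) = u*(5*u) = 5*u²)
V(o, p) = o + 4*p
V(d, 7) - 143*q(-6) = (-1 + 4*7) - 715*(-6)² = (-1 + 28) - 715*36 = 27 - 143*180 = 27 - 25740 = -25713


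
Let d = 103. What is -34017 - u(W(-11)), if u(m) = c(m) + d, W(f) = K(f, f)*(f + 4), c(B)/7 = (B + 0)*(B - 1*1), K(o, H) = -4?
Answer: -39412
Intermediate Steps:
c(B) = 7*B*(-1 + B) (c(B) = 7*((B + 0)*(B - 1*1)) = 7*(B*(B - 1)) = 7*(B*(-1 + B)) = 7*B*(-1 + B))
W(f) = -16 - 4*f (W(f) = -4*(f + 4) = -4*(4 + f) = -16 - 4*f)
u(m) = 103 + 7*m*(-1 + m) (u(m) = 7*m*(-1 + m) + 103 = 103 + 7*m*(-1 + m))
-34017 - u(W(-11)) = -34017 - (103 + 7*(-16 - 4*(-11))*(-1 + (-16 - 4*(-11)))) = -34017 - (103 + 7*(-16 + 44)*(-1 + (-16 + 44))) = -34017 - (103 + 7*28*(-1 + 28)) = -34017 - (103 + 7*28*27) = -34017 - (103 + 5292) = -34017 - 1*5395 = -34017 - 5395 = -39412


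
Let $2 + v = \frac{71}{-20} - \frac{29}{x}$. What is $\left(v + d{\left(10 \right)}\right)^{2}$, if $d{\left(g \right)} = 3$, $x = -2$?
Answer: $\frac{57121}{400} \approx 142.8$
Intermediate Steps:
$v = \frac{179}{20}$ ($v = -2 + \left(\frac{71}{-20} - \frac{29}{-2}\right) = -2 + \left(71 \left(- \frac{1}{20}\right) - - \frac{29}{2}\right) = -2 + \left(- \frac{71}{20} + \frac{29}{2}\right) = -2 + \frac{219}{20} = \frac{179}{20} \approx 8.95$)
$\left(v + d{\left(10 \right)}\right)^{2} = \left(\frac{179}{20} + 3\right)^{2} = \left(\frac{239}{20}\right)^{2} = \frac{57121}{400}$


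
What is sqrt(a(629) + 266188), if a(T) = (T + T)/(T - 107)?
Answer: sqrt(2014795213)/87 ≈ 515.94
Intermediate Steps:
a(T) = 2*T/(-107 + T) (a(T) = (2*T)/(-107 + T) = 2*T/(-107 + T))
sqrt(a(629) + 266188) = sqrt(2*629/(-107 + 629) + 266188) = sqrt(2*629/522 + 266188) = sqrt(2*629*(1/522) + 266188) = sqrt(629/261 + 266188) = sqrt(69475697/261) = sqrt(2014795213)/87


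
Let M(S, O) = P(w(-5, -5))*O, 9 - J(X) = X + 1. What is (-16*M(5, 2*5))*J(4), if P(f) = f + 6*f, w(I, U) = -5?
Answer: 22400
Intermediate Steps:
P(f) = 7*f
J(X) = 8 - X (J(X) = 9 - (X + 1) = 9 - (1 + X) = 9 + (-1 - X) = 8 - X)
M(S, O) = -35*O (M(S, O) = (7*(-5))*O = -35*O)
(-16*M(5, 2*5))*J(4) = (-(-560)*2*5)*(8 - 1*4) = (-(-560)*10)*(8 - 4) = -16*(-350)*4 = 5600*4 = 22400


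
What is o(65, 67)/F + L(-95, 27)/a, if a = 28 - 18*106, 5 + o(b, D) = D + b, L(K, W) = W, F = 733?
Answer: 218969/1378040 ≈ 0.15890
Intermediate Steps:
o(b, D) = -5 + D + b (o(b, D) = -5 + (D + b) = -5 + D + b)
a = -1880 (a = 28 - 1908 = -1880)
o(65, 67)/F + L(-95, 27)/a = (-5 + 67 + 65)/733 + 27/(-1880) = 127*(1/733) + 27*(-1/1880) = 127/733 - 27/1880 = 218969/1378040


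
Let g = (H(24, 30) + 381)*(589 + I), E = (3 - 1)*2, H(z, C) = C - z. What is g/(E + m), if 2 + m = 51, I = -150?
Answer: 169893/53 ≈ 3205.5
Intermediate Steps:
m = 49 (m = -2 + 51 = 49)
E = 4 (E = 2*2 = 4)
g = 169893 (g = ((30 - 1*24) + 381)*(589 - 150) = ((30 - 24) + 381)*439 = (6 + 381)*439 = 387*439 = 169893)
g/(E + m) = 169893/(4 + 49) = 169893/53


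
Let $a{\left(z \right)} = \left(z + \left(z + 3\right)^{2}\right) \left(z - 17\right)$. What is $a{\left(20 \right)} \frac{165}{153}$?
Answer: $\frac{30195}{17} \approx 1776.2$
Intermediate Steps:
$a{\left(z \right)} = \left(-17 + z\right) \left(z + \left(3 + z\right)^{2}\right)$ ($a{\left(z \right)} = \left(z + \left(3 + z\right)^{2}\right) \left(-17 + z\right) = \left(-17 + z\right) \left(z + \left(3 + z\right)^{2}\right)$)
$a{\left(20 \right)} \frac{165}{153} = \left(-153 + 20^{3} - 2200 - 10 \cdot 20^{2}\right) \frac{165}{153} = \left(-153 + 8000 - 2200 - 4000\right) 165 \cdot \frac{1}{153} = \left(-153 + 8000 - 2200 - 4000\right) \frac{55}{51} = 1647 \cdot \frac{55}{51} = \frac{30195}{17}$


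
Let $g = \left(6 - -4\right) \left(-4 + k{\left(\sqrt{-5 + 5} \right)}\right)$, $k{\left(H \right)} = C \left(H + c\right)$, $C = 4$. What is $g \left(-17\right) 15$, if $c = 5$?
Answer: $-40800$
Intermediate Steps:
$k{\left(H \right)} = 20 + 4 H$ ($k{\left(H \right)} = 4 \left(H + 5\right) = 4 \left(5 + H\right) = 20 + 4 H$)
$g = 160$ ($g = \left(6 - -4\right) \left(-4 + \left(20 + 4 \sqrt{-5 + 5}\right)\right) = \left(6 + 4\right) \left(-4 + \left(20 + 4 \sqrt{0}\right)\right) = 10 \left(-4 + \left(20 + 4 \cdot 0\right)\right) = 10 \left(-4 + \left(20 + 0\right)\right) = 10 \left(-4 + 20\right) = 10 \cdot 16 = 160$)
$g \left(-17\right) 15 = 160 \left(-17\right) 15 = \left(-2720\right) 15 = -40800$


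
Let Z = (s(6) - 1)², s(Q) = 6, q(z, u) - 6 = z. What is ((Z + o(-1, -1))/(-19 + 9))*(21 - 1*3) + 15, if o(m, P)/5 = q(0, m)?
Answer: -84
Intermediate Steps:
q(z, u) = 6 + z
o(m, P) = 30 (o(m, P) = 5*(6 + 0) = 5*6 = 30)
Z = 25 (Z = (6 - 1)² = 5² = 25)
((Z + o(-1, -1))/(-19 + 9))*(21 - 1*3) + 15 = ((25 + 30)/(-19 + 9))*(21 - 1*3) + 15 = (55/(-10))*(21 - 3) + 15 = (55*(-⅒))*18 + 15 = -11/2*18 + 15 = -99 + 15 = -84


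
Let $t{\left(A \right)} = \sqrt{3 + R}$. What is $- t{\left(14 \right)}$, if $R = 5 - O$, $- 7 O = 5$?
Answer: $- \frac{\sqrt{427}}{7} \approx -2.952$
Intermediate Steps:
$O = - \frac{5}{7}$ ($O = \left(- \frac{1}{7}\right) 5 = - \frac{5}{7} \approx -0.71429$)
$R = \frac{40}{7}$ ($R = 5 - - \frac{5}{7} = 5 + \frac{5}{7} = \frac{40}{7} \approx 5.7143$)
$t{\left(A \right)} = \frac{\sqrt{427}}{7}$ ($t{\left(A \right)} = \sqrt{3 + \frac{40}{7}} = \sqrt{\frac{61}{7}} = \frac{\sqrt{427}}{7}$)
$- t{\left(14 \right)} = - \frac{\sqrt{427}}{7}$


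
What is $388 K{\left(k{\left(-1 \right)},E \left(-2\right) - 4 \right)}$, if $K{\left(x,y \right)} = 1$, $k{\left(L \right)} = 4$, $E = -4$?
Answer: $388$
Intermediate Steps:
$388 K{\left(k{\left(-1 \right)},E \left(-2\right) - 4 \right)} = 388 \cdot 1 = 388$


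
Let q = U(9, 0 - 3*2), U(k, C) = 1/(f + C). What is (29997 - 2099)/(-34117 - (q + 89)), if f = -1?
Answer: -195286/239441 ≈ -0.81559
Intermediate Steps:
U(k, C) = 1/(-1 + C)
q = -⅐ (q = 1/(-1 + (0 - 3*2)) = 1/(-1 + (0 - 6)) = 1/(-1 - 6) = 1/(-7) = -⅐ ≈ -0.14286)
(29997 - 2099)/(-34117 - (q + 89)) = (29997 - 2099)/(-34117 - (-⅐ + 89)) = 27898/(-34117 - 1*622/7) = 27898/(-34117 - 622/7) = 27898/(-239441/7) = 27898*(-7/239441) = -195286/239441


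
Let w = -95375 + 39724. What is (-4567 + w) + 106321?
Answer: 46103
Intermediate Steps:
w = -55651
(-4567 + w) + 106321 = (-4567 - 55651) + 106321 = -60218 + 106321 = 46103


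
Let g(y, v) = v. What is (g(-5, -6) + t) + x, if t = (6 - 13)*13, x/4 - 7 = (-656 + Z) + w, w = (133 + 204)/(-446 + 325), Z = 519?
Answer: -76005/121 ≈ -628.14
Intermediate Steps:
w = -337/121 (w = 337/(-121) = 337*(-1/121) = -337/121 ≈ -2.7851)
x = -64268/121 (x = 28 + 4*((-656 + 519) - 337/121) = 28 + 4*(-137 - 337/121) = 28 + 4*(-16914/121) = 28 - 67656/121 = -64268/121 ≈ -531.14)
t = -91 (t = -7*13 = -91)
(g(-5, -6) + t) + x = (-6 - 91) - 64268/121 = -97 - 64268/121 = -76005/121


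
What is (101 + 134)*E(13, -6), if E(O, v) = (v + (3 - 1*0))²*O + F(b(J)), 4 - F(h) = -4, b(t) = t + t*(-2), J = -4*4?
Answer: 29375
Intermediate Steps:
J = -16
b(t) = -t (b(t) = t - 2*t = -t)
F(h) = 8 (F(h) = 4 - 1*(-4) = 4 + 4 = 8)
E(O, v) = 8 + O*(3 + v)² (E(O, v) = (v + (3 - 1*0))²*O + 8 = (v + (3 + 0))²*O + 8 = (v + 3)²*O + 8 = (3 + v)²*O + 8 = O*(3 + v)² + 8 = 8 + O*(3 + v)²)
(101 + 134)*E(13, -6) = (101 + 134)*(8 + 13*(3 - 6)²) = 235*(8 + 13*(-3)²) = 235*(8 + 13*9) = 235*(8 + 117) = 235*125 = 29375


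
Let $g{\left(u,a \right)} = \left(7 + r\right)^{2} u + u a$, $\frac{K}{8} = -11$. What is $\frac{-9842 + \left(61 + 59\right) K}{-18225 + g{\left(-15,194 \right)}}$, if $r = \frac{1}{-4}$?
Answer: $\frac{326432}{349095} \approx 0.93508$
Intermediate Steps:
$r = - \frac{1}{4} \approx -0.25$
$K = -88$ ($K = 8 \left(-11\right) = -88$)
$g{\left(u,a \right)} = \frac{729 u}{16} + a u$ ($g{\left(u,a \right)} = \left(7 - \frac{1}{4}\right)^{2} u + u a = \left(\frac{27}{4}\right)^{2} u + a u = \frac{729 u}{16} + a u$)
$\frac{-9842 + \left(61 + 59\right) K}{-18225 + g{\left(-15,194 \right)}} = \frac{-9842 + \left(61 + 59\right) \left(-88\right)}{-18225 + \frac{1}{16} \left(-15\right) \left(729 + 16 \cdot 194\right)} = \frac{-9842 + 120 \left(-88\right)}{-18225 + \frac{1}{16} \left(-15\right) \left(729 + 3104\right)} = \frac{-9842 - 10560}{-18225 + \frac{1}{16} \left(-15\right) 3833} = - \frac{20402}{-18225 - \frac{57495}{16}} = - \frac{20402}{- \frac{349095}{16}} = \left(-20402\right) \left(- \frac{16}{349095}\right) = \frac{326432}{349095}$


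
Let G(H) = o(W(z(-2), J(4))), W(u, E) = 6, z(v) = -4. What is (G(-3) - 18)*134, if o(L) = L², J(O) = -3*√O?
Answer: 2412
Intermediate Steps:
G(H) = 36 (G(H) = 6² = 36)
(G(-3) - 18)*134 = (36 - 18)*134 = 18*134 = 2412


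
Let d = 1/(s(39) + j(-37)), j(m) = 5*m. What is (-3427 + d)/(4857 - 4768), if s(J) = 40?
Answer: -496916/12905 ≈ -38.506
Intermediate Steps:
d = -1/145 (d = 1/(40 + 5*(-37)) = 1/(40 - 185) = 1/(-145) = -1/145 ≈ -0.0068966)
(-3427 + d)/(4857 - 4768) = (-3427 - 1/145)/(4857 - 4768) = -496916/145/89 = -496916/145*1/89 = -496916/12905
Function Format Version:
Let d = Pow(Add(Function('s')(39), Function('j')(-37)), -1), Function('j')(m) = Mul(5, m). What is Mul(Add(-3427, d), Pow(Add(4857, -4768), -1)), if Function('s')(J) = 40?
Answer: Rational(-496916, 12905) ≈ -38.506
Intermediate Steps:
d = Rational(-1, 145) (d = Pow(Add(40, Mul(5, -37)), -1) = Pow(Add(40, -185), -1) = Pow(-145, -1) = Rational(-1, 145) ≈ -0.0068966)
Mul(Add(-3427, d), Pow(Add(4857, -4768), -1)) = Mul(Add(-3427, Rational(-1, 145)), Pow(Add(4857, -4768), -1)) = Mul(Rational(-496916, 145), Pow(89, -1)) = Mul(Rational(-496916, 145), Rational(1, 89)) = Rational(-496916, 12905)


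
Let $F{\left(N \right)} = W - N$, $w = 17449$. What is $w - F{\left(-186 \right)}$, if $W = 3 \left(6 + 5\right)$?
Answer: $17230$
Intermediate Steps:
$W = 33$ ($W = 3 \cdot 11 = 33$)
$F{\left(N \right)} = 33 - N$
$w - F{\left(-186 \right)} = 17449 - \left(33 - -186\right) = 17449 - \left(33 + 186\right) = 17449 - 219 = 17230$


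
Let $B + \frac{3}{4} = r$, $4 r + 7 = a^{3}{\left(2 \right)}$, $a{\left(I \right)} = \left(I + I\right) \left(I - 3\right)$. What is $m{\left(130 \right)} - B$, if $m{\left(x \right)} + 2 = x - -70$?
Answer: $\frac{433}{2} \approx 216.5$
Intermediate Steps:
$a{\left(I \right)} = 2 I \left(-3 + I\right)$
$m{\left(x \right)} = 68 + x$ ($m{\left(x \right)} = -2 + \left(x - -70\right) = -2 + \left(x + 70\right) = -2 + \left(70 + x\right) = 68 + x$)
$r = - \frac{71}{4}$ ($r = - \frac{7}{4} + \frac{\left(2 \cdot 2 \left(-3 + 2\right)\right)^{3}}{4} = - \frac{7}{4} + \frac{\left(2 \cdot 2 \left(-1\right)\right)^{3}}{4} = - \frac{7}{4} + \frac{\left(-4\right)^{3}}{4} = - \frac{7}{4} + \frac{1}{4} \left(-64\right) = - \frac{7}{4} - 16 = - \frac{71}{4} \approx -17.75$)
$B = - \frac{37}{2}$ ($B = - \frac{3}{4} - \frac{71}{4} = - \frac{37}{2} \approx -18.5$)
$m{\left(130 \right)} - B = \left(68 + 130\right) - - \frac{37}{2} = 198 + \frac{37}{2} = \frac{433}{2}$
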